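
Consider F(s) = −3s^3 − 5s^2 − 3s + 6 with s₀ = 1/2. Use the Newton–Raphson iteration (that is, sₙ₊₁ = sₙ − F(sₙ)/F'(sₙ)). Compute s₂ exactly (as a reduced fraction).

F'(s) = −9s^2 − 10s − 3.
F(1/2) = 23/8, F'(1/2) = −41/4, so s₁ = (1/2) − (23/8)/(−41/4) = 32/41.
F(32/41) = −56074/68921, F'(32/41) = −27379/1681, so s₂ = (32/41) − (−56074/68921)/(−27379/1681) = 820054/1122539.

820054/1122539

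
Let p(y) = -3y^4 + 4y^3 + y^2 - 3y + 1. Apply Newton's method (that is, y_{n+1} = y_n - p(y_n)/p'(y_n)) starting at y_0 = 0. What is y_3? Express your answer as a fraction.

p'(y) = -12y^3 + 12y^2 + 2y - 3.
p(0) = 1, p'(0) = -3, so y_1 = 0 - 1/(-3) = 1/3.
p(1/3) = 2/9, p'(1/3) = -13/9, so y_2 = (1/3) - (2/9)/(-13/9) = 19/39.
p(19/39) = 1980/28561, p'(19/39) = -11173/19773, so y_3 = (19/39) - (1980/28561)/(-11173/19773) = 265747/435747.

265747/435747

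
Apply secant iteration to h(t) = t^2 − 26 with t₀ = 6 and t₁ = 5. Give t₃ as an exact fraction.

566/111

h(6) = 10, h(5) = −1. t₂ = 5 − (−1)·(5 − 6)/((−1) − 10) = 56/11.
h(5) = −1, h(56/11) = −10/121. t₃ = (56/11) − (−10/121)·((56/11) − 5)/((−10/121) − (−1)) = 566/111.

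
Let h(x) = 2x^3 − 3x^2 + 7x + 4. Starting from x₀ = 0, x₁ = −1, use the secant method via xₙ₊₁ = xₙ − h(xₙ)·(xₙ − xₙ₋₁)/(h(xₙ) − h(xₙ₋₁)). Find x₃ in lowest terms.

−53/125

h(0) = 4, h(−1) = −8. x₂ = (−1) − (−8)·((−1) − 0)/((−8) − 4) = −1/3.
h(−1) = −8, h(−1/3) = 34/27. x₃ = (−1/3) − (34/27)·((−1/3) − (−1))/((34/27) − (−8)) = −53/125.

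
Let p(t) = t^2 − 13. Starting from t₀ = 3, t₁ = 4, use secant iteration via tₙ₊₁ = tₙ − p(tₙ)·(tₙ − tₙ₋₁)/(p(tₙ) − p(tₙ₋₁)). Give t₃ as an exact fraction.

191/53

p(3) = −4, p(4) = 3. t₂ = 4 − 3·(4 − 3)/(3 − (−4)) = 25/7.
p(4) = 3, p(25/7) = −12/49. t₃ = (25/7) − (−12/49)·((25/7) − 4)/((−12/49) − 3) = 191/53.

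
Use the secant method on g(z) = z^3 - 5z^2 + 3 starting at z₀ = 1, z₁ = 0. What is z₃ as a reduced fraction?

16/17

g(1) = -1, g(0) = 3. z₂ = 0 - 3·(0 - 1)/(3 - (-1)) = 3/4.
g(0) = 3, g(3/4) = 39/64. z₃ = (3/4) - (39/64)·((3/4) - 0)/((39/64) - 3) = 16/17.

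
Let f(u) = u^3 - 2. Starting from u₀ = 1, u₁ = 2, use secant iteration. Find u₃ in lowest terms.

75/62

f(1) = -1, f(2) = 6. u₂ = 2 - 6·(2 - 1)/(6 - (-1)) = 8/7.
f(2) = 6, f(8/7) = -174/343. u₃ = (8/7) - (-174/343)·((8/7) - 2)/((-174/343) - 6) = 75/62.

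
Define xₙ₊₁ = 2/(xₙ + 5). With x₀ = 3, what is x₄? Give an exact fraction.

226/607

x₁ = 2/(3 + 5) = 1/4.
x₂ = 2/(1/4 + 5) = 8/21.
x₃ = 2/(8/21 + 5) = 42/113.
x₄ = 2/(42/113 + 5) = 226/607.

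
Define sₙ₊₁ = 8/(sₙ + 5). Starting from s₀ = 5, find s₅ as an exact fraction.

s₁ = 8/(5 + 5) = 4/5.
s₂ = 8/(4/5 + 5) = 40/29.
s₃ = 8/(40/29 + 5) = 232/185.
s₄ = 8/(232/185 + 5) = 1480/1157.
s₅ = 8/(1480/1157 + 5) = 9256/7265.

9256/7265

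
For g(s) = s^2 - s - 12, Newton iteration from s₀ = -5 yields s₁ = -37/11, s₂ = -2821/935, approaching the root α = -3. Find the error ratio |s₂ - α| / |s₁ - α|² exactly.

11/85

s₁ - α = -37/11 - (-3) = -37/11 + 3 = -4/11, so |s₁ - α| = 4/11.
s₂ - α = -2821/935 - (-3) = -2821/935 + 3 = -16/935, so |s₂ - α| = 16/935.
|s₁ - α|² = 16/121.
Ratio = (16/935) / (16/121) = 11/85.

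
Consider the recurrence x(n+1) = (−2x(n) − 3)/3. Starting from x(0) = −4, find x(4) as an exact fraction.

x(1) = (−2·(−4) − 3)/3 = 5/3.
x(2) = (−2·(5/3) − 3)/3 = −19/9.
x(3) = (−2·(−19/9) − 3)/3 = 11/27.
x(4) = (−2·(11/27) − 3)/3 = −103/81.

−103/81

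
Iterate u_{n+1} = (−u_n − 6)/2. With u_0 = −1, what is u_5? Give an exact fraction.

u_1 = (−(−1) − 6)/2 = −5/2.
u_2 = (−(−5/2) − 6)/2 = −7/4.
u_3 = (−(−7/4) − 6)/2 = −17/8.
u_4 = (−(−17/8) − 6)/2 = −31/16.
u_5 = (−(−31/16) − 6)/2 = −65/32.

−65/32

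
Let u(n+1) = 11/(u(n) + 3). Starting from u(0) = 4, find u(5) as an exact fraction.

u(1) = 11/(4 + 3) = 11/7.
u(2) = 11/(11/7 + 3) = 77/32.
u(3) = 11/(77/32 + 3) = 352/173.
u(4) = 11/(352/173 + 3) = 1903/871.
u(5) = 11/(1903/871 + 3) = 9581/4516.

9581/4516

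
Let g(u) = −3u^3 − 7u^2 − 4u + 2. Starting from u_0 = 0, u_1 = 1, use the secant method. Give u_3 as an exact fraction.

g(0) = 2, g(1) = −12. u_2 = 1 − (−12)·(1 − 0)/((−12) − 2) = 1/7.
g(1) = −12, g(1/7) = 438/343. u_3 = (1/7) − (438/343)·((1/7) − 1)/((438/343) − (−12)) = 57/253.

57/253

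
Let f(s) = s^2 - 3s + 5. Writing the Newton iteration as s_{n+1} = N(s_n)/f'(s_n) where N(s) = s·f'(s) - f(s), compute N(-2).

-1

f'(s) = 2s - 3.
N(s) = s·f'(s) - f(s) = s·(2s - 3) - (s^2 - 3s + 5) = s^2 - 5.
N(-2) = -1.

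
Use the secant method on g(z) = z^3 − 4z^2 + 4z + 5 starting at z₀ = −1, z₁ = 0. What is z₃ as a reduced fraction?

g(−1) = −4, g(0) = 5. z₂ = 0 − 5·(0 − (−1))/(5 − (−4)) = −5/9.
g(0) = 5, g(−5/9) = 1000/729. z₃ = (−5/9) − (1000/729)·((−5/9) − 0)/((1000/729) − 5) = −405/529.

−405/529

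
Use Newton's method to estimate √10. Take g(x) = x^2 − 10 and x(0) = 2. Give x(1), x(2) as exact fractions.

x(1) = 7/2, x(2) = 89/28

g'(x) = 2x.
g(2) = −6, g'(2) = 4, so x(1) = 2 − (−6)/4 = 7/2.
g(7/2) = 9/4, g'(7/2) = 7, so x(2) = (7/2) − (9/4)/7 = 89/28.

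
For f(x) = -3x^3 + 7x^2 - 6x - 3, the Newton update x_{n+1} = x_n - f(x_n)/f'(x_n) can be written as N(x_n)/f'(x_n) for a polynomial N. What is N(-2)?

79

f'(x) = -9x^2 + 14x - 6.
N(x) = x·f'(x) - f(x) = x·(-9x^2 + 14x - 6) - (-3x^3 + 7x^2 - 6x - 3) = -6x^3 + 7x^2 + 3.
N(-2) = 79.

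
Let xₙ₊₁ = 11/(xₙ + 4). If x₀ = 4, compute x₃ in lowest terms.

473/260

x₁ = 11/(4 + 4) = 11/8.
x₂ = 11/(11/8 + 4) = 88/43.
x₃ = 11/(88/43 + 4) = 473/260.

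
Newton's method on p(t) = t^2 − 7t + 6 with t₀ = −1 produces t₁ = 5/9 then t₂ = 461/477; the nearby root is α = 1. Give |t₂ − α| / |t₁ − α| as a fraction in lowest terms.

4/53

t₁ − α = 5/9 − 1 = −4/9, so |t₁ − α| = 4/9.
t₂ − α = 461/477 − 1 = −16/477, so |t₂ − α| = 16/477.
Ratio = (16/477) / (4/9) = 4/53.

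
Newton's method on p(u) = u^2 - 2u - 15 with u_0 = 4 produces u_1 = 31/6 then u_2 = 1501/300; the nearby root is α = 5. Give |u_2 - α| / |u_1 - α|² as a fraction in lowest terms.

u_1 - α = 31/6 - 5 = 1/6, so |u_1 - α| = 1/6.
u_2 - α = 1501/300 - 5 = 1/300, so |u_2 - α| = 1/300.
|u_1 - α|² = 1/36.
Ratio = (1/300) / (1/36) = 3/25.

3/25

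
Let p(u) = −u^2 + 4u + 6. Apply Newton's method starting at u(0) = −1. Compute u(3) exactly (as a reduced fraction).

p'(u) = −2u + 4.
p(−1) = 1, p'(−1) = 6, so u(1) = (−1) − 1/6 = −7/6.
p(−7/6) = −1/36, p'(−7/6) = 19/3, so u(2) = (−7/6) − (−1/36)/(19/3) = −265/228.
p(−265/228) = −1/51984, p'(−265/228) = 721/114, so u(3) = (−265/228) − (−1/51984)/(721/114) = −382129/328776.

−382129/328776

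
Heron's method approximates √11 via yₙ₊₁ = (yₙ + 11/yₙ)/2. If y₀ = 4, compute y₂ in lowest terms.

y₁ = (4 + 11/4)/2 = 27/8.
y₂ = (27/8 + 11/(27/8))/2 = 1433/432.

1433/432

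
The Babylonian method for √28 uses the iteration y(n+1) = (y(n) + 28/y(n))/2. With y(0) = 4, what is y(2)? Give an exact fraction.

233/44

y(1) = (4 + 28/4)/2 = 11/2.
y(2) = (11/2 + 28/(11/2))/2 = 233/44.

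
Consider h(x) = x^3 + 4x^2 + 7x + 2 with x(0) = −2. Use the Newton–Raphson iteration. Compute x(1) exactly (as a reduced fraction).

−2/3

h'(x) = 3x^2 + 8x + 7.
h(−2) = −4, h'(−2) = 3, so x(1) = (−2) − (−4)/3 = −2/3.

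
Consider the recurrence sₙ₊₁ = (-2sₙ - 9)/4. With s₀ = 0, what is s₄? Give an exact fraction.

s₁ = (-2·0 - 9)/4 = -9/4.
s₂ = (-2·(-9/4) - 9)/4 = -9/8.
s₃ = (-2·(-9/8) - 9)/4 = -27/16.
s₄ = (-2·(-27/16) - 9)/4 = -45/32.

-45/32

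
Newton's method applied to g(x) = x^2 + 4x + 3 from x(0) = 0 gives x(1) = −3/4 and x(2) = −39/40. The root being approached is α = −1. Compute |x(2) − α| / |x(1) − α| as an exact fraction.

1/10

x(1) − α = −3/4 − (−1) = −3/4 + 1 = 1/4, so |x(1) − α| = 1/4.
x(2) − α = −39/40 − (−1) = −39/40 + 1 = 1/40, so |x(2) − α| = 1/40.
Ratio = (1/40) / (1/4) = 1/10.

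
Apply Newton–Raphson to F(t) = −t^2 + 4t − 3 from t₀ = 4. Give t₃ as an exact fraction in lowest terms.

9841/3280

F'(t) = −2t + 4.
F(4) = −3, F'(4) = −4, so t₁ = 4 − (−3)/(−4) = 13/4.
F(13/4) = −9/16, F'(13/4) = −5/2, so t₂ = (13/4) − (−9/16)/(−5/2) = 121/40.
F(121/40) = −81/1600, F'(121/40) = −41/20, so t₃ = (121/40) − (−81/1600)/(−41/20) = 9841/3280.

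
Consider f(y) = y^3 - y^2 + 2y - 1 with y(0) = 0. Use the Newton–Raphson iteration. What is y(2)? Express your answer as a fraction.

f'(y) = 3y^2 - 2y + 2.
f(0) = -1, f'(0) = 2, so y(1) = 0 - (-1)/2 = 1/2.
f(1/2) = -1/8, f'(1/2) = 7/4, so y(2) = (1/2) - (-1/8)/(7/4) = 4/7.

4/7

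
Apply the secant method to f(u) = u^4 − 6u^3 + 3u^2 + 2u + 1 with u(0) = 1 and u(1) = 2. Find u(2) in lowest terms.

17/16

f(1) = 1, f(2) = −15. u(2) = 2 − (−15)·(2 − 1)/((−15) − 1) = 17/16.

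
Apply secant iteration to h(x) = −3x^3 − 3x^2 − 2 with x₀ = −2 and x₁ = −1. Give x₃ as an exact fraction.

−73/49

h(−2) = 10, h(−1) = −2. x₂ = (−1) − (−2)·((−1) − (−2))/((−2) − 10) = −7/6.
h(−1) = −2, h(−7/6) = −95/72. x₃ = (−7/6) − (−95/72)·((−7/6) − (−1))/((−95/72) − (−2)) = −73/49.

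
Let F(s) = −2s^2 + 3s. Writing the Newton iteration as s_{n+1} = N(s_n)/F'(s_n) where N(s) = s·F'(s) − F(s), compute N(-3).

F'(s) = −4s + 3.
N(s) = s·F'(s) − F(s) = s·(−4s + 3) − (−2s^2 + 3s) = −2s^2.
N(-3) = −18.

−18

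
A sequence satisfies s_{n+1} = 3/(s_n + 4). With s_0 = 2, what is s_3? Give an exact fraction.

s_1 = 3/(2 + 4) = 1/2.
s_2 = 3/(1/2 + 4) = 2/3.
s_3 = 3/(2/3 + 4) = 9/14.

9/14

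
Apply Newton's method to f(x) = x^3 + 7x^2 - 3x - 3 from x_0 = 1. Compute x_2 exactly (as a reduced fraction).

f'(x) = 3x^2 + 14x - 3.
f(1) = 2, f'(1) = 14, so x_1 = 1 - 2/14 = 6/7.
f(6/7) = 69/343, f'(6/7) = 549/49, so x_2 = (6/7) - (69/343)/(549/49) = 1075/1281.

1075/1281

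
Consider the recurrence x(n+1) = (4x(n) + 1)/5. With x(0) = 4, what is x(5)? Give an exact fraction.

x(1) = (4·4 + 1)/5 = 17/5.
x(2) = (4·(17/5) + 1)/5 = 73/25.
x(3) = (4·(73/25) + 1)/5 = 317/125.
x(4) = (4·(317/125) + 1)/5 = 1393/625.
x(5) = (4·(1393/625) + 1)/5 = 6197/3125.

6197/3125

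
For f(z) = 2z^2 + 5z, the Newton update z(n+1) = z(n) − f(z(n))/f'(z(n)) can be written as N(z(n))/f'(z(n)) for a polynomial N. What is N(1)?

f'(z) = 4z + 5.
N(z) = z·f'(z) − f(z) = z·(4z + 5) − (2z^2 + 5z) = 2z^2.
N(1) = 2.

2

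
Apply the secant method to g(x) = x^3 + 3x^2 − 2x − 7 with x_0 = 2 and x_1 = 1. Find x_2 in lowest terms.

g(2) = 9, g(1) = −5. x_2 = 1 − (−5)·(1 − 2)/((−5) − 9) = 19/14.

19/14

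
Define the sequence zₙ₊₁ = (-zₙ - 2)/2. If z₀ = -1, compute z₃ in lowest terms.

-5/8

z₁ = (-(-1) - 2)/2 = -1/2.
z₂ = (-(-1/2) - 2)/2 = -3/4.
z₃ = (-(-3/4) - 2)/2 = -5/8.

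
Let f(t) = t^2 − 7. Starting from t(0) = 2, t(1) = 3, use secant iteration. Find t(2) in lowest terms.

f(2) = −3, f(3) = 2. t(2) = 3 − 2·(3 − 2)/(2 − (−3)) = 13/5.

13/5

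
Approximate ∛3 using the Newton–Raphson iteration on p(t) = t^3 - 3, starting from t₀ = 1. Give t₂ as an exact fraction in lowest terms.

331/225

p'(t) = 3t^2.
p(1) = -2, p'(1) = 3, so t₁ = 1 - (-2)/3 = 5/3.
p(5/3) = 44/27, p'(5/3) = 25/3, so t₂ = (5/3) - (44/27)/(25/3) = 331/225.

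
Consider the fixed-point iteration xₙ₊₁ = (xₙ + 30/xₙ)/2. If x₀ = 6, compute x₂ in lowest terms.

x₁ = (6 + 30/6)/2 = 11/2.
x₂ = (11/2 + 30/(11/2))/2 = 241/44.

241/44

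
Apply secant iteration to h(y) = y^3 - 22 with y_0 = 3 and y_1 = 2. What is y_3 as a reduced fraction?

h(3) = 5, h(2) = -14. y_2 = 2 - (-14)·(2 - 3)/((-14) - 5) = 52/19.
h(2) = -14, h(52/19) = -10290/6859. y_3 = (52/19) - (-10290/6859)·((52/19) - 2)/((-10290/6859) - (-14)) = 8651/3062.

8651/3062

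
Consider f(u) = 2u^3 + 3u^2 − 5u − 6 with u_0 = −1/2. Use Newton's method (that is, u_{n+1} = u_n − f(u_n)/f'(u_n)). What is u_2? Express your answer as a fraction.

−45853/45890

f'(u) = 6u^2 + 6u − 5.
f(−1/2) = −3, f'(−1/2) = −13/2, so u_1 = (−1/2) − (−3)/(−13/2) = −25/26.
f(−25/26) = −432/2197, f'(−25/26) = −1765/338, so u_2 = (−25/26) − (−432/2197)/(−1765/338) = −45853/45890.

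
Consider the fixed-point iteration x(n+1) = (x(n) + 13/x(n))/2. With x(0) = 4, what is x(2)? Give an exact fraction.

1673/464

x(1) = (4 + 13/4)/2 = 29/8.
x(2) = (29/8 + 13/(29/8))/2 = 1673/464.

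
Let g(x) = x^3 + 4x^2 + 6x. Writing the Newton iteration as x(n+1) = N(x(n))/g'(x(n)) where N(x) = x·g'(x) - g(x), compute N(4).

192

g'(x) = 3x^2 + 8x + 6.
N(x) = x·g'(x) - g(x) = x·(3x^2 + 8x + 6) - (x^3 + 4x^2 + 6x) = 2x^3 + 4x^2.
N(4) = 192.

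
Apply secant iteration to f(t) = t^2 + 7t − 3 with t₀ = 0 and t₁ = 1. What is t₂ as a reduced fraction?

f(0) = −3, f(1) = 5. t₂ = 1 − 5·(1 − 0)/(5 − (−3)) = 3/8.

3/8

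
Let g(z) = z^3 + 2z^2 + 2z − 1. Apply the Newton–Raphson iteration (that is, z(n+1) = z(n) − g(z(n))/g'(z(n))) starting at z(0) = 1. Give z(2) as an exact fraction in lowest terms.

1429/3753

g'(z) = 3z^2 + 4z + 2.
g(1) = 4, g'(1) = 9, so z(1) = 1 − 4/9 = 5/9.
g(5/9) = 656/729, g'(5/9) = 139/27, so z(2) = (5/9) − (656/729)/(139/27) = 1429/3753.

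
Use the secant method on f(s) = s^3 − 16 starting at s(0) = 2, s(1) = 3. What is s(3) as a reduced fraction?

19990/7987

f(2) = −8, f(3) = 11. s(2) = 3 − 11·(3 − 2)/(11 − (−8)) = 46/19.
f(3) = 11, f(46/19) = −12408/6859. s(3) = (46/19) − (−12408/6859)·((46/19) − 3)/((−12408/6859) − 11) = 19990/7987.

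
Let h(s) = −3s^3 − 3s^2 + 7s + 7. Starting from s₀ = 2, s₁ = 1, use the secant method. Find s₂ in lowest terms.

h(2) = −15, h(1) = 8. s₂ = 1 − 8·(1 − 2)/(8 − (−15)) = 31/23.

31/23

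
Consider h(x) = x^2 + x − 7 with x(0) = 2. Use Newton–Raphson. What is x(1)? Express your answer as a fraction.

h'(x) = 2x + 1.
h(2) = −1, h'(2) = 5, so x(1) = 2 − (−1)/5 = 11/5.

11/5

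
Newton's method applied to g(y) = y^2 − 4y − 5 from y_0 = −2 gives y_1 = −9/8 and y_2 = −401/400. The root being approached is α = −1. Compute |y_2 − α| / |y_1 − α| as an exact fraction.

y_1 − α = −9/8 − (−1) = −9/8 + 1 = −1/8, so |y_1 − α| = 1/8.
y_2 − α = −401/400 − (−1) = −401/400 + 1 = −1/400, so |y_2 − α| = 1/400.
Ratio = (1/400) / (1/8) = 1/50.

1/50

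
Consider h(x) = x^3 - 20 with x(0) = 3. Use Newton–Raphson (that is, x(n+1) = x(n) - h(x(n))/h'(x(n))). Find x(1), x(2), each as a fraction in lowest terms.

h'(x) = 3x^2.
h(3) = 7, h'(3) = 27, so x(1) = 3 - 7/27 = 74/27.
h(74/27) = 11564/19683, h'(74/27) = 5476/243, so x(2) = (74/27) - (11564/19683)/(5476/243) = 301027/110889.

x(1) = 74/27, x(2) = 301027/110889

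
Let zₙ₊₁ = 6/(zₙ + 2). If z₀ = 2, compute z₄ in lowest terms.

78/47

z₁ = 6/(2 + 2) = 3/2.
z₂ = 6/(3/2 + 2) = 12/7.
z₃ = 6/(12/7 + 2) = 21/13.
z₄ = 6/(21/13 + 2) = 78/47.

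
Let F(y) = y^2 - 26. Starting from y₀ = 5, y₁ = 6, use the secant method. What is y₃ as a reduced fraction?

311/61

F(5) = -1, F(6) = 10. y₂ = 6 - 10·(6 - 5)/(10 - (-1)) = 56/11.
F(6) = 10, F(56/11) = -10/121. y₃ = (56/11) - (-10/121)·((56/11) - 6)/((-10/121) - 10) = 311/61.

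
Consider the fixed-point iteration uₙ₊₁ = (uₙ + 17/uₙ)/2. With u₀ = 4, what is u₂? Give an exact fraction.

2177/528

u₁ = (4 + 17/4)/2 = 33/8.
u₂ = (33/8 + 17/(33/8))/2 = 2177/528.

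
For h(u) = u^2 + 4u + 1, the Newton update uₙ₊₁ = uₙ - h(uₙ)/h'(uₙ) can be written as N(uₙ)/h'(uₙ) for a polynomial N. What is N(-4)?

h'(u) = 2u + 4.
N(u) = u·h'(u) - h(u) = u·(2u + 4) - (u^2 + 4u + 1) = u^2 - 1.
N(-4) = 15.

15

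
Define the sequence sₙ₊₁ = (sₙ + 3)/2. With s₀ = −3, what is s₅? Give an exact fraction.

s₁ = ((−3) + 3)/2 = 0.
s₂ = (0 + 3)/2 = 3/2.
s₃ = ((3/2) + 3)/2 = 9/4.
s₄ = ((9/4) + 3)/2 = 21/8.
s₅ = ((21/8) + 3)/2 = 45/16.

45/16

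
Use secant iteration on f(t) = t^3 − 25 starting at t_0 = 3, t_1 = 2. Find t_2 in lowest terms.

f(3) = 2, f(2) = −17. t_2 = 2 − (−17)·(2 − 3)/((−17) − 2) = 55/19.

55/19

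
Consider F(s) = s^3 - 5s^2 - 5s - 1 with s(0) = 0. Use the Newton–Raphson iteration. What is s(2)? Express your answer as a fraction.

-49/180

F'(s) = 3s^2 - 10s - 5.
F(0) = -1, F'(0) = -5, so s(1) = 0 - (-1)/(-5) = -1/5.
F(-1/5) = -26/125, F'(-1/5) = -72/25, so s(2) = (-1/5) - (-26/125)/(-72/25) = -49/180.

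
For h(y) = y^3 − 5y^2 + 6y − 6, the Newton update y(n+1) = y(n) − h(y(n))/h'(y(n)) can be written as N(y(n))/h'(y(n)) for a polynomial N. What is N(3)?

h'(y) = 3y^2 − 10y + 6.
N(y) = y·h'(y) − h(y) = y·(3y^2 − 10y + 6) − (y^3 − 5y^2 + 6y − 6) = 2y^3 − 5y^2 + 6.
N(3) = 15.

15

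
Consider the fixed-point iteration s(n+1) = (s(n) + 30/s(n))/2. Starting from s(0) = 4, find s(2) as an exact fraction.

1009/184

s(1) = (4 + 30/4)/2 = 23/4.
s(2) = (23/4 + 30/(23/4))/2 = 1009/184.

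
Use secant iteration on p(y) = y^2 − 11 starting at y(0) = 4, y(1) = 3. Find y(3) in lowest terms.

73/22

p(4) = 5, p(3) = −2. y(2) = 3 − (−2)·(3 − 4)/((−2) − 5) = 23/7.
p(3) = −2, p(23/7) = −10/49. y(3) = (23/7) − (−10/49)·((23/7) − 3)/((−10/49) − (−2)) = 73/22.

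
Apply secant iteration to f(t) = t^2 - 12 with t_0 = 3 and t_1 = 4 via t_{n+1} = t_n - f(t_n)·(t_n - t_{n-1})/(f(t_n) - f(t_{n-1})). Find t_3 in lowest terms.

f(3) = -3, f(4) = 4. t_2 = 4 - 4·(4 - 3)/(4 - (-3)) = 24/7.
f(4) = 4, f(24/7) = -12/49. t_3 = (24/7) - (-12/49)·((24/7) - 4)/((-12/49) - 4) = 45/13.

45/13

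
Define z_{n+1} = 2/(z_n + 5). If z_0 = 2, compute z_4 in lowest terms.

z_1 = 2/(2 + 5) = 2/7.
z_2 = 2/(2/7 + 5) = 14/37.
z_3 = 2/(14/37 + 5) = 74/199.
z_4 = 2/(74/199 + 5) = 398/1069.

398/1069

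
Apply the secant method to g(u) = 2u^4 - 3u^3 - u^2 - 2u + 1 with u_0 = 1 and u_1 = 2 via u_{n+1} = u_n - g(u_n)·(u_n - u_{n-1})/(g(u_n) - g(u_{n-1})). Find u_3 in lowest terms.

962/497

g(1) = -3, g(2) = 1. u_2 = 2 - 1·(2 - 1)/(1 - (-3)) = 7/4.
g(2) = 1, g(7/4) = -369/128. u_3 = (7/4) - (-369/128)·((7/4) - 2)/((-369/128) - 1) = 962/497.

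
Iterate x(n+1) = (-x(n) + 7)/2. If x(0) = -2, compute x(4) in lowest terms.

x(1) = (-(-2) + 7)/2 = 9/2.
x(2) = (-(9/2) + 7)/2 = 5/4.
x(3) = (-(5/4) + 7)/2 = 23/8.
x(4) = (-(23/8) + 7)/2 = 33/16.

33/16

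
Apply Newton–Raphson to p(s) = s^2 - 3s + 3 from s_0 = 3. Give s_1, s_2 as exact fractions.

s_1 = 2, s_2 = 1

p'(s) = 2s - 3.
p(3) = 3, p'(3) = 3, so s_1 = 3 - 3/3 = 2.
p(2) = 1, p'(2) = 1, so s_2 = 2 - 1/1 = 1.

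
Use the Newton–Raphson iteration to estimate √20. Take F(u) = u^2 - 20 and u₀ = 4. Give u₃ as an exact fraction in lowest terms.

F'(u) = 2u.
F(4) = -4, F'(4) = 8, so u₁ = 4 - (-4)/8 = 9/2.
F(9/2) = 1/4, F'(9/2) = 9, so u₂ = (9/2) - (1/4)/9 = 161/36.
F(161/36) = 1/1296, F'(161/36) = 161/18, so u₃ = (161/36) - (1/1296)/(161/18) = 51841/11592.

51841/11592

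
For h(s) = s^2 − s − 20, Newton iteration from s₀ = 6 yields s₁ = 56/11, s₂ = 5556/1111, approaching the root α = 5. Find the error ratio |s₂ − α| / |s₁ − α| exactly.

s₁ − α = 56/11 − 5 = 1/11, so |s₁ − α| = 1/11.
s₂ − α = 5556/1111 − 5 = 1/1111, so |s₂ − α| = 1/1111.
Ratio = (1/1111) / (1/11) = 1/101.

1/101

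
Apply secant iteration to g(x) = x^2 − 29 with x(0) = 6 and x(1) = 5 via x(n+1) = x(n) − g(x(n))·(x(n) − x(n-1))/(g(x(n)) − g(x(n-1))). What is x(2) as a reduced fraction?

59/11

g(6) = 7, g(5) = −4. x(2) = 5 − (−4)·(5 − 6)/((−4) − 7) = 59/11.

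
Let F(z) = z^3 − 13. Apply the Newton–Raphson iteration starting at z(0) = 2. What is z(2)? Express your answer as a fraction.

35621/15138

F'(z) = 3z^2.
F(2) = −5, F'(2) = 12, so z(1) = 2 − (−5)/12 = 29/12.
F(29/12) = 1925/1728, F'(29/12) = 841/48, so z(2) = (29/12) − (1925/1728)/(841/48) = 35621/15138.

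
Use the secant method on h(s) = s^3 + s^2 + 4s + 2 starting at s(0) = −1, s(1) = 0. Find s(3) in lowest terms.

h(−1) = −2, h(0) = 2. s(2) = 0 − 2·(0 − (−1))/(2 − (−2)) = −1/2.
h(0) = 2, h(−1/2) = 1/8. s(3) = (−1/2) − (1/8)·((−1/2) − 0)/((1/8) − 2) = −8/15.

−8/15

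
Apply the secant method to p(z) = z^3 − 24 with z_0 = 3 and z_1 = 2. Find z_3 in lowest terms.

4650/1603

p(3) = 3, p(2) = −16. z_2 = 2 − (−16)·(2 − 3)/((−16) − 3) = 54/19.
p(2) = −16, p(54/19) = −7152/6859. z_3 = (54/19) − (−7152/6859)·((54/19) − 2)/((−7152/6859) − (−16)) = 4650/1603.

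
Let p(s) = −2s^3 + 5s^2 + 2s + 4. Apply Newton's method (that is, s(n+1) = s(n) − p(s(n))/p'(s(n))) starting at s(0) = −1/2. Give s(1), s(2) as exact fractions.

s(1) = 1/2, s(2) = −13/22

p'(s) = −6s^2 + 10s + 2.
p(−1/2) = 9/2, p'(−1/2) = −9/2, so s(1) = (−1/2) − (9/2)/(−9/2) = 1/2.
p(1/2) = 6, p'(1/2) = 11/2, so s(2) = (1/2) − 6/(11/2) = −13/22.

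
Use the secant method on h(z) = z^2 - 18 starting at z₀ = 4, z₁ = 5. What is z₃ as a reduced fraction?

h(4) = -2, h(5) = 7. z₂ = 5 - 7·(5 - 4)/(7 - (-2)) = 38/9.
h(5) = 7, h(38/9) = -14/81. z₃ = (38/9) - (-14/81)·((38/9) - 5)/((-14/81) - 7) = 352/83.

352/83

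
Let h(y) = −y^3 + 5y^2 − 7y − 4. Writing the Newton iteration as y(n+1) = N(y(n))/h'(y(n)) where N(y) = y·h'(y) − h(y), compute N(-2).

h'(y) = −3y^2 + 10y − 7.
N(y) = y·h'(y) − h(y) = y·(−3y^2 + 10y − 7) − (−y^3 + 5y^2 − 7y − 4) = −2y^3 + 5y^2 + 4.
N(-2) = 40.

40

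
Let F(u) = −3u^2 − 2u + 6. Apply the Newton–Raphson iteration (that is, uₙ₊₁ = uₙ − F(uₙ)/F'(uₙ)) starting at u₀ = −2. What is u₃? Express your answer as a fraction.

F'(u) = −6u − 2.
F(−2) = −2, F'(−2) = 10, so u₁ = (−2) − (−2)/10 = −9/5.
F(−9/5) = −3/25, F'(−9/5) = 44/5, so u₂ = (−9/5) − (−3/25)/(44/5) = −393/220.
F(−393/220) = −27/48400, F'(−393/220) = 959/110, so u₃ = (−393/220) − (−27/48400)/(959/110) = −753747/421960.

−753747/421960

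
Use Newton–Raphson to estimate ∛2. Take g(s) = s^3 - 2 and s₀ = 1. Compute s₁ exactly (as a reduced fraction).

4/3

g'(s) = 3s^2.
g(1) = -1, g'(1) = 3, so s₁ = 1 - (-1)/3 = 4/3.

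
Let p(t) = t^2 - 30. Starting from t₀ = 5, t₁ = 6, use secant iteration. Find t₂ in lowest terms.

p(5) = -5, p(6) = 6. t₂ = 6 - 6·(6 - 5)/(6 - (-5)) = 60/11.

60/11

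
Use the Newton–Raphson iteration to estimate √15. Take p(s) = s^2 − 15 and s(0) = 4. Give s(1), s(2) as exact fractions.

s(1) = 31/8, s(2) = 1921/496

p'(s) = 2s.
p(4) = 1, p'(4) = 8, so s(1) = 4 − 1/8 = 31/8.
p(31/8) = 1/64, p'(31/8) = 31/4, so s(2) = (31/8) − (1/64)/(31/4) = 1921/496.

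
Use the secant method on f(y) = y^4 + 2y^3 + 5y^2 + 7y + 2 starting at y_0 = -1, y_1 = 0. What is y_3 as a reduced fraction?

-54/115

f(-1) = -1, f(0) = 2. y_2 = 0 - 2·(0 - (-1))/(2 - (-1)) = -2/3.
f(0) = 2, f(-2/3) = -68/81. y_3 = (-2/3) - (-68/81)·((-2/3) - 0)/((-68/81) - 2) = -54/115.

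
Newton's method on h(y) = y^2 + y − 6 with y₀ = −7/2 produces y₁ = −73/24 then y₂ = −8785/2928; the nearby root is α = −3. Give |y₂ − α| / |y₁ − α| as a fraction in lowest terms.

y₁ − α = −73/24 − (−3) = −73/24 + 3 = −1/24, so |y₁ − α| = 1/24.
y₂ − α = −8785/2928 − (−3) = −8785/2928 + 3 = −1/2928, so |y₂ − α| = 1/2928.
Ratio = (1/2928) / (1/24) = 1/122.

1/122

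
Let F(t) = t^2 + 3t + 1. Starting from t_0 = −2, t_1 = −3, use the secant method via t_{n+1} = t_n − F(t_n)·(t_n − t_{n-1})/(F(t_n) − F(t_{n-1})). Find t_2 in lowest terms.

F(−2) = −1, F(−3) = 1. t_2 = (−3) − 1·((−3) − (−2))/(1 − (−1)) = −5/2.

−5/2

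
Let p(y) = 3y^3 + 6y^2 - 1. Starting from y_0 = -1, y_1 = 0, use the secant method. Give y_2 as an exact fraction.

p(-1) = 2, p(0) = -1. y_2 = 0 - (-1)·(0 - (-1))/((-1) - 2) = -1/3.

-1/3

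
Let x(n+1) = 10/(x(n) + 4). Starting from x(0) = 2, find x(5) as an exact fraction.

1405/807

x(1) = 10/(2 + 4) = 5/3.
x(2) = 10/(5/3 + 4) = 30/17.
x(3) = 10/(30/17 + 4) = 85/49.
x(4) = 10/(85/49 + 4) = 490/281.
x(5) = 10/(490/281 + 4) = 1405/807.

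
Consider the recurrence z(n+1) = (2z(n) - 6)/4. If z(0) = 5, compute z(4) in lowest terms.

-5/2

z(1) = (2·5 - 6)/4 = 1.
z(2) = (2·1 - 6)/4 = -1.
z(3) = (2·(-1) - 6)/4 = -2.
z(4) = (2·(-2) - 6)/4 = -5/2.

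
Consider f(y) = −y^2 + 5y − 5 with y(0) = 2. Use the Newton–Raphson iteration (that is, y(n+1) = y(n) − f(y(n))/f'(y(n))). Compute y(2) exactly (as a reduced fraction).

4/3

f'(y) = −2y + 5.
f(2) = 1, f'(2) = 1, so y(1) = 2 − 1/1 = 1.
f(1) = −1, f'(1) = 3, so y(2) = 1 − (−1)/3 = 4/3.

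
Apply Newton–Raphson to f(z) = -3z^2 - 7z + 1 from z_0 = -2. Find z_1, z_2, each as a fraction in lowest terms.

f'(z) = -6z - 7.
f(-2) = 3, f'(-2) = 5, so z_1 = (-2) - 3/5 = -13/5.
f(-13/5) = -27/25, f'(-13/5) = 43/5, so z_2 = (-13/5) - (-27/25)/(43/5) = -532/215.

z_1 = -13/5, z_2 = -532/215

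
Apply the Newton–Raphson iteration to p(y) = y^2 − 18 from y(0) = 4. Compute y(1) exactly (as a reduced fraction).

17/4

p'(y) = 2y.
p(4) = −2, p'(4) = 8, so y(1) = 4 − (−2)/8 = 17/4.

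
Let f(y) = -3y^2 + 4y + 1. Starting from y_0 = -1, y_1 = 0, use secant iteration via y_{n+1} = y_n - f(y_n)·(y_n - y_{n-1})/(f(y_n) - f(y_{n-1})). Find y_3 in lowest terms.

-7/31

f(-1) = -6, f(0) = 1. y_2 = 0 - 1·(0 - (-1))/(1 - (-6)) = -1/7.
f(0) = 1, f(-1/7) = 18/49. y_3 = (-1/7) - (18/49)·((-1/7) - 0)/((18/49) - 1) = -7/31.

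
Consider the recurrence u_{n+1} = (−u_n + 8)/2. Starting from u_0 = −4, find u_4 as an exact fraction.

u_1 = (−(−4) + 8)/2 = 6.
u_2 = (−6 + 8)/2 = 1.
u_3 = (−1 + 8)/2 = 7/2.
u_4 = (−(7/2) + 8)/2 = 9/4.

9/4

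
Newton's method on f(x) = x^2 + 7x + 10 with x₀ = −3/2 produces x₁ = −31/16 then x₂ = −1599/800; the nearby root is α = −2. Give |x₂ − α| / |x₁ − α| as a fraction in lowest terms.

x₁ − α = −31/16 − (−2) = −31/16 + 2 = 1/16, so |x₁ − α| = 1/16.
x₂ − α = −1599/800 − (−2) = −1599/800 + 2 = 1/800, so |x₂ − α| = 1/800.
Ratio = (1/800) / (1/16) = 1/50.

1/50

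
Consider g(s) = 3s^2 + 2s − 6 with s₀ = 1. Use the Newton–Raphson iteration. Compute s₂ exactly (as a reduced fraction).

627/560

g'(s) = 6s + 2.
g(1) = −1, g'(1) = 8, so s₁ = 1 − (−1)/8 = 9/8.
g(9/8) = 3/64, g'(9/8) = 35/4, so s₂ = (9/8) − (3/64)/(35/4) = 627/560.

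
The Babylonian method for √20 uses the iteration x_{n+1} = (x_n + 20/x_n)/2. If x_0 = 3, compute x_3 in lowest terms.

4858801/1086456

x_1 = (3 + 20/3)/2 = 29/6.
x_2 = (29/6 + 20/(29/6))/2 = 1561/348.
x_3 = (1561/348 + 20/(1561/348))/2 = 4858801/1086456.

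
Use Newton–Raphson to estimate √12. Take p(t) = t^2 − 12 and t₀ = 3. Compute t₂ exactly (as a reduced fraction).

p'(t) = 2t.
p(3) = −3, p'(3) = 6, so t₁ = 3 − (−3)/6 = 7/2.
p(7/2) = 1/4, p'(7/2) = 7, so t₂ = (7/2) − (1/4)/7 = 97/28.

97/28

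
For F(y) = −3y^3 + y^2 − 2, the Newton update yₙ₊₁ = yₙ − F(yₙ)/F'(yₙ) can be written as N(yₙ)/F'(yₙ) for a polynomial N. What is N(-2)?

F'(y) = −9y^2 + 2y.
N(y) = y·F'(y) − F(y) = y·(−9y^2 + 2y) − (−3y^3 + y^2 − 2) = −6y^3 + y^2 + 2.
N(-2) = 54.

54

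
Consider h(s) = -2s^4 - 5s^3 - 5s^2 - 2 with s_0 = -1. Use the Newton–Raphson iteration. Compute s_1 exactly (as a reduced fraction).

1/3

h'(s) = -8s^3 - 15s^2 - 10s.
h(-1) = -4, h'(-1) = 3, so s_1 = (-1) - (-4)/3 = 1/3.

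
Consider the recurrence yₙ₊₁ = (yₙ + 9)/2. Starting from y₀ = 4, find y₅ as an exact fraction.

283/32

y₁ = (4 + 9)/2 = 13/2.
y₂ = ((13/2) + 9)/2 = 31/4.
y₃ = ((31/4) + 9)/2 = 67/8.
y₄ = ((67/8) + 9)/2 = 139/16.
y₅ = ((139/16) + 9)/2 = 283/32.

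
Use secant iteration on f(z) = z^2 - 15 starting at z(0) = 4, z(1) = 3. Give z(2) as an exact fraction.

f(4) = 1, f(3) = -6. z(2) = 3 - (-6)·(3 - 4)/((-6) - 1) = 27/7.

27/7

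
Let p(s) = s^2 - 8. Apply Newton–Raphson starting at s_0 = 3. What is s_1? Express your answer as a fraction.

p'(s) = 2s.
p(3) = 1, p'(3) = 6, so s_1 = 3 - 1/6 = 17/6.

17/6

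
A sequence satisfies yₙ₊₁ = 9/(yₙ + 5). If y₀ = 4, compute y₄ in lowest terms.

y₁ = 9/(4 + 5) = 1.
y₂ = 9/(1 + 5) = 3/2.
y₃ = 9/(3/2 + 5) = 18/13.
y₄ = 9/(18/13 + 5) = 117/83.

117/83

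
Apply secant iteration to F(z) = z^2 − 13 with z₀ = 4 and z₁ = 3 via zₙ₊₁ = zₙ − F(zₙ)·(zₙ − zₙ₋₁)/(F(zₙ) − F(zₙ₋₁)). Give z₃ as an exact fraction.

83/23

F(4) = 3, F(3) = −4. z₂ = 3 − (−4)·(3 − 4)/((−4) − 3) = 25/7.
F(3) = −4, F(25/7) = −12/49. z₃ = (25/7) − (−12/49)·((25/7) − 3)/((−12/49) − (−4)) = 83/23.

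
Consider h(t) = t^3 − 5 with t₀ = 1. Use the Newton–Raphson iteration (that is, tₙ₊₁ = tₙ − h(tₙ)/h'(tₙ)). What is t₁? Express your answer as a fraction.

h'(t) = 3t^2.
h(1) = −4, h'(1) = 3, so t₁ = 1 − (−4)/3 = 7/3.

7/3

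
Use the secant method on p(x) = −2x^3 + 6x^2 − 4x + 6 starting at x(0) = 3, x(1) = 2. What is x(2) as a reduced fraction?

p(3) = −6, p(2) = 6. x(2) = 2 − 6·(2 − 3)/(6 − (−6)) = 5/2.

5/2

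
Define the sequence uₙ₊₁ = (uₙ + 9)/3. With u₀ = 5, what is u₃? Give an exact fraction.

u₁ = (5 + 9)/3 = 14/3.
u₂ = ((14/3) + 9)/3 = 41/9.
u₃ = ((41/9) + 9)/3 = 122/27.

122/27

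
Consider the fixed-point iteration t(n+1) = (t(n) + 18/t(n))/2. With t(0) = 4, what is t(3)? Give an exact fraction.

t(1) = (4 + 18/4)/2 = 17/4.
t(2) = (17/4 + 18/(17/4))/2 = 577/136.
t(3) = (577/136 + 18/(577/136))/2 = 665857/156944.

665857/156944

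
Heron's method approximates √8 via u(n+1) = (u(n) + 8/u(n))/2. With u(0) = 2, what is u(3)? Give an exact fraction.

u(1) = (2 + 8/2)/2 = 3.
u(2) = (3 + 8/3)/2 = 17/6.
u(3) = (17/6 + 8/(17/6))/2 = 577/204.

577/204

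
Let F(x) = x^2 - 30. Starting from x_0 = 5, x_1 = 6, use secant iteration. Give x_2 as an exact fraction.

F(5) = -5, F(6) = 6. x_2 = 6 - 6·(6 - 5)/(6 - (-5)) = 60/11.

60/11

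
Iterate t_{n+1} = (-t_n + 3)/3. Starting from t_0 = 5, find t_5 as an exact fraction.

t_1 = (-5 + 3)/3 = -2/3.
t_2 = (-(-2/3) + 3)/3 = 11/9.
t_3 = (-(11/9) + 3)/3 = 16/27.
t_4 = (-(16/27) + 3)/3 = 65/81.
t_5 = (-(65/81) + 3)/3 = 178/243.

178/243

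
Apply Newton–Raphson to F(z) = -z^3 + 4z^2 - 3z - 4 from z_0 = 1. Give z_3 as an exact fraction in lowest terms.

-5/9

F'(z) = -3z^2 + 8z - 3.
F(1) = -4, F'(1) = 2, so z_1 = 1 - (-4)/2 = 3.
F(3) = -4, F'(3) = -6, so z_2 = 3 - (-4)/(-6) = 7/3.
F(7/3) = -52/27, F'(7/3) = -2/3, so z_3 = (7/3) - (-52/27)/(-2/3) = -5/9.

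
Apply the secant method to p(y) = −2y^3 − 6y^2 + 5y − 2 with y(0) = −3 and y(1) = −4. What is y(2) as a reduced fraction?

p(−3) = −17, p(−4) = 10. y(2) = (−4) − 10·((−4) − (−3))/(10 − (−17)) = −98/27.

−98/27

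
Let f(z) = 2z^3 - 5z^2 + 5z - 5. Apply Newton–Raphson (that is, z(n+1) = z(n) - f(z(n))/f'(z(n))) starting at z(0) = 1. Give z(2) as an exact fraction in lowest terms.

181/61

f'(z) = 6z^2 - 10z + 5.
f(1) = -3, f'(1) = 1, so z(1) = 1 - (-3)/1 = 4.
f(4) = 63, f'(4) = 61, so z(2) = 4 - 63/61 = 181/61.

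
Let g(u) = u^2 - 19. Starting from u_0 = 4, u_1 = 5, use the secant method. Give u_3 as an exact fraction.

g(4) = -3, g(5) = 6. u_2 = 5 - 6·(5 - 4)/(6 - (-3)) = 13/3.
g(5) = 6, g(13/3) = -2/9. u_3 = (13/3) - (-2/9)·((13/3) - 5)/((-2/9) - 6) = 61/14.

61/14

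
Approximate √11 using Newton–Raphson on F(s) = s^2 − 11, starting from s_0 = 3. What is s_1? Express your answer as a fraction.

10/3

F'(s) = 2s.
F(3) = −2, F'(3) = 6, so s_1 = 3 − (−2)/6 = 10/3.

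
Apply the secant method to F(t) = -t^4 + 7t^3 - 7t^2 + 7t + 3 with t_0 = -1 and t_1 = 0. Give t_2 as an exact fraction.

-3/22

F(-1) = -19, F(0) = 3. t_2 = 0 - 3·(0 - (-1))/(3 - (-19)) = -3/22.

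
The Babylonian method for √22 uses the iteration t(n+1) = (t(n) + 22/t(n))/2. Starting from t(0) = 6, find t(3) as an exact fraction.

5330977/1136568

t(1) = (6 + 22/6)/2 = 29/6.
t(2) = (29/6 + 22/(29/6))/2 = 1633/348.
t(3) = (1633/348 + 22/(1633/348))/2 = 5330977/1136568.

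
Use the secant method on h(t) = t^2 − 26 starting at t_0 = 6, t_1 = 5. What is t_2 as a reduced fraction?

h(6) = 10, h(5) = −1. t_2 = 5 − (−1)·(5 − 6)/((−1) − 10) = 56/11.

56/11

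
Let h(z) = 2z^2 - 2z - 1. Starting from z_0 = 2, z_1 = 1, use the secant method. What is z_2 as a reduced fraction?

h(2) = 3, h(1) = -1. z_2 = 1 - (-1)·(1 - 2)/((-1) - 3) = 5/4.

5/4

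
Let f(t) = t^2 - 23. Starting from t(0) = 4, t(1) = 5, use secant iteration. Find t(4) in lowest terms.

18181/3791

f(4) = -7, f(5) = 2. t(2) = 5 - 2·(5 - 4)/(2 - (-7)) = 43/9.
f(5) = 2, f(43/9) = -14/81. t(3) = (43/9) - (-14/81)·((43/9) - 5)/((-14/81) - 2) = 211/44.
f(43/9) = -14/81, f(211/44) = -7/1936. t(4) = (211/44) - (-7/1936)·((211/44) - (43/9))/((-7/1936) - (-14/81)) = 18181/3791.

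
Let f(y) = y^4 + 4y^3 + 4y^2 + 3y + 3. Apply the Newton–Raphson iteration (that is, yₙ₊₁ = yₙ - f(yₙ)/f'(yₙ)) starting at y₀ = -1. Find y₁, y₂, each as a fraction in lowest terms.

f'(y) = 4y^3 + 12y^2 + 8y + 3.
f(-1) = 1, f'(-1) = 3, so y₁ = (-1) - 1/3 = -4/3.
f(-4/3) = -17/81, f'(-4/3) = 113/27, so y₂ = (-4/3) - (-17/81)/(113/27) = -145/113.

y₁ = -4/3, y₂ = -145/113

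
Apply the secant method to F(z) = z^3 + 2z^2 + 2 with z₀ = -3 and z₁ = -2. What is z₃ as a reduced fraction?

-481/200

F(-3) = -7, F(-2) = 2. z₂ = (-2) - 2·((-2) - (-3))/(2 - (-7)) = -20/9.
F(-2) = 2, F(-20/9) = 658/729. z₃ = (-20/9) - (658/729)·((-20/9) - (-2))/((658/729) - 2) = -481/200.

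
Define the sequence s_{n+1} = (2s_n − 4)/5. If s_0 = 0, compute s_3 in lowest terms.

s_1 = (2·0 − 4)/5 = −4/5.
s_2 = (2·(−4/5) − 4)/5 = −28/25.
s_3 = (2·(−28/25) − 4)/5 = −156/125.

−156/125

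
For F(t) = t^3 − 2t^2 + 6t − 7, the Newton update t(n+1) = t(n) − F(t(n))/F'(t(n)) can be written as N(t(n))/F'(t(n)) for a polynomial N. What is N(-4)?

F'(t) = 3t^2 − 4t + 6.
N(t) = t·F'(t) − F(t) = t·(3t^2 − 4t + 6) − (t^3 − 2t^2 + 6t − 7) = 2t^3 − 2t^2 + 7.
N(-4) = −153.

−153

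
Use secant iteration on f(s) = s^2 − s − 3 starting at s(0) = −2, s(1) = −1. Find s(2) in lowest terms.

f(−2) = 3, f(−1) = −1. s(2) = (−1) − (−1)·((−1) − (−2))/((−1) − 3) = −5/4.

−5/4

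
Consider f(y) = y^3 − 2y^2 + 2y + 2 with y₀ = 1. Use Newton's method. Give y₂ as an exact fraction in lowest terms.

f'(y) = 3y^2 − 4y + 2.
f(1) = 3, f'(1) = 1, so y₁ = 1 − 3/1 = −2.
f(−2) = −18, f'(−2) = 22, so y₂ = (−2) − (−18)/22 = −13/11.

−13/11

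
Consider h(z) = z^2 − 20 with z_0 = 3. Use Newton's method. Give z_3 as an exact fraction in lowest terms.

4858801/1086456

h'(z) = 2z.
h(3) = −11, h'(3) = 6, so z_1 = 3 − (−11)/6 = 29/6.
h(29/6) = 121/36, h'(29/6) = 29/3, so z_2 = (29/6) − (121/36)/(29/3) = 1561/348.
h(1561/348) = 14641/121104, h'(1561/348) = 1561/174, so z_3 = (1561/348) − (14641/121104)/(1561/174) = 4858801/1086456.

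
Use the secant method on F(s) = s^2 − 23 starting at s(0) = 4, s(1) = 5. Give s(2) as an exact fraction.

F(4) = −7, F(5) = 2. s(2) = 5 − 2·(5 − 4)/(2 − (−7)) = 43/9.

43/9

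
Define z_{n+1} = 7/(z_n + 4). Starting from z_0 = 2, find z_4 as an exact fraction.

1162/881

z_1 = 7/(2 + 4) = 7/6.
z_2 = 7/(7/6 + 4) = 42/31.
z_3 = 7/(42/31 + 4) = 217/166.
z_4 = 7/(217/166 + 4) = 1162/881.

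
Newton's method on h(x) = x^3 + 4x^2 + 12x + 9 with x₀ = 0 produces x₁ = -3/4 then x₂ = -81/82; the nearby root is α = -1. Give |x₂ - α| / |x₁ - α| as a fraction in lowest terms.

x₁ - α = -3/4 - (-1) = -3/4 + 1 = 1/4, so |x₁ - α| = 1/4.
x₂ - α = -81/82 - (-1) = -81/82 + 1 = 1/82, so |x₂ - α| = 1/82.
Ratio = (1/82) / (1/4) = 2/41.

2/41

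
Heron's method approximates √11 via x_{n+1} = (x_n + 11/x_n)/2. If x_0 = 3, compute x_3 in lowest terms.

x_1 = (3 + 11/3)/2 = 10/3.
x_2 = (10/3 + 11/(10/3))/2 = 199/60.
x_3 = (199/60 + 11/(199/60))/2 = 79201/23880.

79201/23880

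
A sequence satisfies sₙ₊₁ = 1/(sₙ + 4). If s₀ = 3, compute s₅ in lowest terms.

s₁ = 1/(3 + 4) = 1/7.
s₂ = 1/(1/7 + 4) = 7/29.
s₃ = 1/(7/29 + 4) = 29/123.
s₄ = 1/(29/123 + 4) = 123/521.
s₅ = 1/(123/521 + 4) = 521/2207.

521/2207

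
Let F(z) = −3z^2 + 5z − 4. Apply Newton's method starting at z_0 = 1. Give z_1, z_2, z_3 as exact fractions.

F'(z) = −6z + 5.
F(1) = −2, F'(1) = −1, so z_1 = 1 − (−2)/(−1) = −1.
F(−1) = −12, F'(−1) = 11, so z_2 = (−1) − (−12)/11 = 1/11.
F(1/11) = −432/121, F'(1/11) = 49/11, so z_3 = (1/11) − (−432/121)/(49/11) = 481/539.

z_1 = −1, z_2 = 1/11, z_3 = 481/539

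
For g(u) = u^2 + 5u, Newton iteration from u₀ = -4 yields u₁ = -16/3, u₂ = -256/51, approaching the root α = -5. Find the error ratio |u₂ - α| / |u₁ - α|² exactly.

3/17

u₁ - α = -16/3 - (-5) = -16/3 + 5 = -1/3, so |u₁ - α| = 1/3.
u₂ - α = -256/51 - (-5) = -256/51 + 5 = -1/51, so |u₂ - α| = 1/51.
|u₁ - α|² = 1/9.
Ratio = (1/51) / (1/9) = 3/17.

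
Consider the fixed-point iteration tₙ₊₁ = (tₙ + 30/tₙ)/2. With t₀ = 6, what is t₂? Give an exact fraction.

241/44

t₁ = (6 + 30/6)/2 = 11/2.
t₂ = (11/2 + 30/(11/2))/2 = 241/44.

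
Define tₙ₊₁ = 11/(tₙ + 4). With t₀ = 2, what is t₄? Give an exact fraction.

2266/1209

t₁ = 11/(2 + 4) = 11/6.
t₂ = 11/(11/6 + 4) = 66/35.
t₃ = 11/(66/35 + 4) = 385/206.
t₄ = 11/(385/206 + 4) = 2266/1209.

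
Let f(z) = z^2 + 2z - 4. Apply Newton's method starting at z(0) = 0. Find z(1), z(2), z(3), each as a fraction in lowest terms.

z(1) = 2, z(2) = 4/3, z(3) = 26/21

f'(z) = 2z + 2.
f(0) = -4, f'(0) = 2, so z(1) = 0 - (-4)/2 = 2.
f(2) = 4, f'(2) = 6, so z(2) = 2 - 4/6 = 4/3.
f(4/3) = 4/9, f'(4/3) = 14/3, so z(3) = (4/3) - (4/9)/(14/3) = 26/21.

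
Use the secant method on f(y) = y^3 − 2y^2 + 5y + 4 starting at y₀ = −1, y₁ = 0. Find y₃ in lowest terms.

−16/25

f(−1) = −4, f(0) = 4. y₂ = 0 − 4·(0 − (−1))/(4 − (−4)) = −1/2.
f(0) = 4, f(−1/2) = 7/8. y₃ = (−1/2) − (7/8)·((−1/2) − 0)/((7/8) − 4) = −16/25.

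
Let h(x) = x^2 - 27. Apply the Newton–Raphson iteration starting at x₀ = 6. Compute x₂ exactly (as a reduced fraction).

h'(x) = 2x.
h(6) = 9, h'(6) = 12, so x₁ = 6 - 9/12 = 21/4.
h(21/4) = 9/16, h'(21/4) = 21/2, so x₂ = (21/4) - (9/16)/(21/2) = 291/56.

291/56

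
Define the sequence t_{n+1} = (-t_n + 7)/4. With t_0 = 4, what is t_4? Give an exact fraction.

361/256

t_1 = (-4 + 7)/4 = 3/4.
t_2 = (-(3/4) + 7)/4 = 25/16.
t_3 = (-(25/16) + 7)/4 = 87/64.
t_4 = (-(87/64) + 7)/4 = 361/256.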